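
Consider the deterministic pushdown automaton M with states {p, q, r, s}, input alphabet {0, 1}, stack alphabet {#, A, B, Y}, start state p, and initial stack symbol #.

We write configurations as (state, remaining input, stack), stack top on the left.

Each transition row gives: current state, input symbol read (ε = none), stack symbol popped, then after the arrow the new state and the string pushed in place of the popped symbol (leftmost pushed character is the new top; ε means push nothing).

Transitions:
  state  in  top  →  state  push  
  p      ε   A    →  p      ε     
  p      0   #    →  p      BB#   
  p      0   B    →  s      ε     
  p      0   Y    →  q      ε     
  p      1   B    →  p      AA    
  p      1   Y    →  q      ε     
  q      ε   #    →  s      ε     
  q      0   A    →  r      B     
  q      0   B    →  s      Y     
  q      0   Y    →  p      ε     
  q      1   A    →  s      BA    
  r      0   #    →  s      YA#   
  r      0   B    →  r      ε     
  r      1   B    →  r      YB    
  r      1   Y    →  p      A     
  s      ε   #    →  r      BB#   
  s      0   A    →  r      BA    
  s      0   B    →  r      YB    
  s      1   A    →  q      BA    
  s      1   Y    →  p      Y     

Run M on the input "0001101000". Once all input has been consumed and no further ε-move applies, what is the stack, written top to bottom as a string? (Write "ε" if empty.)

(p, 0001101000, #) ⊢ (p, 001101000, BB#) ⊢ (s, 01101000, B#) ⊢ (r, 1101000, YB#) ⊢ (p, 101000, AB#) ⊢ (p, 101000, B#) ⊢ (p, 01000, AA#) ⊢ (p, 01000, A#) ⊢ (p, 01000, #) ⊢ (p, 1000, BB#) ⊢ (p, 000, AAB#) ⊢ (p, 000, AB#) ⊢ (p, 000, B#) ⊢ (s, 00, #) ⊢ (r, 00, BB#) ⊢ (r, 0, B#) ⊢ (r, ε, #)
All input consumed in state r with stack #.

#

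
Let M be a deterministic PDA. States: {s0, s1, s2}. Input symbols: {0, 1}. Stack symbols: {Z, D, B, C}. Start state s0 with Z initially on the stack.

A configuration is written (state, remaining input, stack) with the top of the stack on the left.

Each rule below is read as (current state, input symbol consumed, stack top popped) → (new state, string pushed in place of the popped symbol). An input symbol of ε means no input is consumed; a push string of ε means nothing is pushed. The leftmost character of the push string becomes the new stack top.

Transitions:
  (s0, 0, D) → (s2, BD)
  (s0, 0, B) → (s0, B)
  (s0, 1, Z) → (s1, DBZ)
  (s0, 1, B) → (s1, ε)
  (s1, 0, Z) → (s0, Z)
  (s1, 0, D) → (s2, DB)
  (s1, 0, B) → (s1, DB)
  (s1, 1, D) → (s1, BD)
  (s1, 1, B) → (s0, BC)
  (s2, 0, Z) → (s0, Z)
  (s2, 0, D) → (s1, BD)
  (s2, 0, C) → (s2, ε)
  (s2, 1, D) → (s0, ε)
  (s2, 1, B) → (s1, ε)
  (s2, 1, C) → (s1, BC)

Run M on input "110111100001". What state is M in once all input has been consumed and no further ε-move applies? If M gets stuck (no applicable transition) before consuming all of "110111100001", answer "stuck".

(s0, 110111100001, Z)
  read 1, top Z: go to s1, push DBZ → (s1, 10111100001, DBZ)
  read 1, top D: go to s1, push BD → (s1, 0111100001, BDBZ)
  read 0, top B: go to s1, push DB → (s1, 111100001, DBDBZ)
  read 1, top D: go to s1, push BD → (s1, 11100001, BDBDBZ)
  read 1, top B: go to s0, push BC → (s0, 1100001, BCDBDBZ)
  read 1, top B: go to s1, push ε → (s1, 100001, CDBDBZ)
No transition for (s1, 1, top C); M blocks with input 100001 remaining.

stuck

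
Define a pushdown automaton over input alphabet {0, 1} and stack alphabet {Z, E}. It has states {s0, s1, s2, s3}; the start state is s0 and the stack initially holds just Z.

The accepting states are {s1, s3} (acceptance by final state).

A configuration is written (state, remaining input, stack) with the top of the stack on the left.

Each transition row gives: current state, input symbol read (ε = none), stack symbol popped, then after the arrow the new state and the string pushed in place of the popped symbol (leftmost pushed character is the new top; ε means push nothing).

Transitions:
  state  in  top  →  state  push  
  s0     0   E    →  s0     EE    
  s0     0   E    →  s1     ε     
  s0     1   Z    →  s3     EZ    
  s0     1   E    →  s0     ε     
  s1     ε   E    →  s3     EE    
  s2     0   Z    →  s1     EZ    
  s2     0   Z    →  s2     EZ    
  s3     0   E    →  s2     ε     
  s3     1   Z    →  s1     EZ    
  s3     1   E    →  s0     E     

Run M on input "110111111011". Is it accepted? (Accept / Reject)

Reject

No computation consumes all input and reaches a final state.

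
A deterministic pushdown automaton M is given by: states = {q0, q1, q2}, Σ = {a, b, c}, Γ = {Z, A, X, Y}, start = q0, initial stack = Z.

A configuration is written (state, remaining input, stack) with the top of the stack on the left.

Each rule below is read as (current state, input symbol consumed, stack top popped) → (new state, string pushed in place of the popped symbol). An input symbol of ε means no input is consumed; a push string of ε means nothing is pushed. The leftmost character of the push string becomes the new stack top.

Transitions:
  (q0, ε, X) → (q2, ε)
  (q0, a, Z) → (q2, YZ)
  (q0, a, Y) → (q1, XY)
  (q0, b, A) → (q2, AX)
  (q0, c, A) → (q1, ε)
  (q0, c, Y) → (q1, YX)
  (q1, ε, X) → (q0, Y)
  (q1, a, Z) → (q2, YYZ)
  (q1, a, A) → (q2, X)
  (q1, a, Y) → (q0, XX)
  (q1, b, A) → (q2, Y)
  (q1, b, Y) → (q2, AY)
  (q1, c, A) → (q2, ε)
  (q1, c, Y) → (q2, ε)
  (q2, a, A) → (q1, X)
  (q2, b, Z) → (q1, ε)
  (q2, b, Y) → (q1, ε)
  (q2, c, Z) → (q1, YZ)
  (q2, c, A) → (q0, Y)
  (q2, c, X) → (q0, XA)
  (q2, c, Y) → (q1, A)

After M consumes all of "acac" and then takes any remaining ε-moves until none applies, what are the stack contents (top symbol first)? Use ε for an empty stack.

AZ

(q0, acac, Z)
  read a, top Z: go to q2, push YZ → (q2, cac, YZ)
  read c, top Y: go to q1, push A → (q1, ac, AZ)
  read a, top A: go to q2, push X → (q2, c, XZ)
  read c, top X: go to q0, push XA → (q0, ε, XAZ)
  ε-move, top X: go to q2, push ε → (q2, ε, AZ)
All input consumed in state q2 with stack AZ.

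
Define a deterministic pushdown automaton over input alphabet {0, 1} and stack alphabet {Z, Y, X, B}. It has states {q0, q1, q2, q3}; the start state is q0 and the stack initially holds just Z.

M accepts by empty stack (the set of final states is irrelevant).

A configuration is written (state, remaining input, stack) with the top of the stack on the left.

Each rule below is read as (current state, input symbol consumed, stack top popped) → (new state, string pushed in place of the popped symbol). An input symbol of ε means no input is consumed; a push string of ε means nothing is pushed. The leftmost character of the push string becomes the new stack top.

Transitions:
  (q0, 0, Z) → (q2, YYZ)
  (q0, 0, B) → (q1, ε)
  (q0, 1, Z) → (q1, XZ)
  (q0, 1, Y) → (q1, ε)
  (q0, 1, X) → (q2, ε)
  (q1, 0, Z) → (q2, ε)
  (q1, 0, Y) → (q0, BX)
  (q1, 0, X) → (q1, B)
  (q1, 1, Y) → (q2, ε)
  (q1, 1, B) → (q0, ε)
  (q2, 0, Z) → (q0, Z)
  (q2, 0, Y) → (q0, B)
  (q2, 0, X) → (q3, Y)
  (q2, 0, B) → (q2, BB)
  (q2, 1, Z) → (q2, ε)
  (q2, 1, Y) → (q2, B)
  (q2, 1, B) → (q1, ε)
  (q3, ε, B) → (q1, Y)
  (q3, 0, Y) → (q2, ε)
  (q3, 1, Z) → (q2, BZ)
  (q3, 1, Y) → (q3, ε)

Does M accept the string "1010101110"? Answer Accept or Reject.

Accept

(q0, 1010101110, Z)
  read 1, top Z: go to q1, push XZ → (q1, 010101110, XZ)
  read 0, top X: go to q1, push B → (q1, 10101110, BZ)
  read 1, top B: go to q0, push ε → (q0, 0101110, Z)
  read 0, top Z: go to q2, push YYZ → (q2, 101110, YYZ)
  read 1, top Y: go to q2, push B → (q2, 01110, BYZ)
  read 0, top B: go to q2, push BB → (q2, 1110, BBYZ)
  read 1, top B: go to q1, push ε → (q1, 110, BYZ)
  read 1, top B: go to q0, push ε → (q0, 10, YZ)
  read 1, top Y: go to q1, push ε → (q1, 0, Z)
  read 0, top Z: go to q2, push ε → (q2, ε, ε)
All input consumed and the stack is empty.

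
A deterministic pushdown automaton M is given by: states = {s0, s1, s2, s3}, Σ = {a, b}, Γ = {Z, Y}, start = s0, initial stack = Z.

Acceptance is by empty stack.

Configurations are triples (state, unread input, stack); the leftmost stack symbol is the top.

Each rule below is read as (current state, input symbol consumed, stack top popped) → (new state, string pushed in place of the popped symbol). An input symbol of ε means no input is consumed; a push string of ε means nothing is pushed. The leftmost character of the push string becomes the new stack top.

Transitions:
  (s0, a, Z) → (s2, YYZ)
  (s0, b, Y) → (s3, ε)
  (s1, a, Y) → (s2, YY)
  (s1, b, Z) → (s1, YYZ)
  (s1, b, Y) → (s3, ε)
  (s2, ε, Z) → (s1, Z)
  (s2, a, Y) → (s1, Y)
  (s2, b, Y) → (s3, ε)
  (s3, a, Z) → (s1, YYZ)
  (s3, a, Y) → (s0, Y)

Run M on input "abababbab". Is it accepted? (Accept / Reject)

Reject

(s0, abababbab, Z) ⊢ (s2, bababbab, YYZ) ⊢ (s3, ababbab, YZ) ⊢ (s0, babbab, YZ) ⊢ (s3, abbab, Z) ⊢ (s1, bbab, YYZ) ⊢ (s3, bab, YZ)
No transition applies at (s3, bab, YZ); input not fully consumed.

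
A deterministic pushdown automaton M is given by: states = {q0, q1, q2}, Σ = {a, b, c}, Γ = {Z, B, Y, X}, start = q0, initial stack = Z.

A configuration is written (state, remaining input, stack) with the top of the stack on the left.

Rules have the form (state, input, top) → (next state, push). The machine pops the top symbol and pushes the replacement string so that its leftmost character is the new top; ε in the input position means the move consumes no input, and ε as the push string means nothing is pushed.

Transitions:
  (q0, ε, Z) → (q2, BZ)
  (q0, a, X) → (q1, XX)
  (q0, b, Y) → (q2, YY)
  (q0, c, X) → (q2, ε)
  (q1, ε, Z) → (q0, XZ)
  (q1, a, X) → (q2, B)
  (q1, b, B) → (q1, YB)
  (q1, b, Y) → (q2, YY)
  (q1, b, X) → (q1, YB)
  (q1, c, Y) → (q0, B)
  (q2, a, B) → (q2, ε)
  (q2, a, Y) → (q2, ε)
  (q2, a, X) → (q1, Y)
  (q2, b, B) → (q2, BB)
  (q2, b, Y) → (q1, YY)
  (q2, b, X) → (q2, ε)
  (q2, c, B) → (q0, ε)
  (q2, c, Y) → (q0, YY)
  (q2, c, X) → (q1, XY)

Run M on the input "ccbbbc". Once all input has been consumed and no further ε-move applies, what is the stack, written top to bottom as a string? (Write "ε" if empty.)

(q0, ccbbbc, Z) ⊢ (q2, ccbbbc, BZ) ⊢ (q0, cbbbc, Z) ⊢ (q2, cbbbc, BZ) ⊢ (q0, bbbc, Z) ⊢ (q2, bbbc, BZ) ⊢ (q2, bbc, BBZ) ⊢ (q2, bc, BBBZ) ⊢ (q2, c, BBBBZ) ⊢ (q0, ε, BBBZ)
All input consumed in state q0 with stack BBBZ.

BBBZ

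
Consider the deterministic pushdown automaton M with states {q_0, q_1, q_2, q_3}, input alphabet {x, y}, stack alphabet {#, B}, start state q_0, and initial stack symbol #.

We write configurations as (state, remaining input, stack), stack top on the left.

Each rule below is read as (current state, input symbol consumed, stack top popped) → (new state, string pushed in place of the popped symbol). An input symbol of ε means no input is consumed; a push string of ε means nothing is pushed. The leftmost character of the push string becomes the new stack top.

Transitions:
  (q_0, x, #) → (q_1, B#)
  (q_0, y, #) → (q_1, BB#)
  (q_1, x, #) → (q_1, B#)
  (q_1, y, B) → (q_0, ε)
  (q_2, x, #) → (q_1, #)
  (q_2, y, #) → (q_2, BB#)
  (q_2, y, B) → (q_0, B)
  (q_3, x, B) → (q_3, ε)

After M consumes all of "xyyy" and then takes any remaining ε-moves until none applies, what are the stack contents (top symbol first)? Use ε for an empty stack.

(q_0, xyyy, #) ⊢ (q_1, yyy, B#) ⊢ (q_0, yy, #) ⊢ (q_1, y, BB#) ⊢ (q_0, ε, B#)
All input consumed in state q_0 with stack B#.

B#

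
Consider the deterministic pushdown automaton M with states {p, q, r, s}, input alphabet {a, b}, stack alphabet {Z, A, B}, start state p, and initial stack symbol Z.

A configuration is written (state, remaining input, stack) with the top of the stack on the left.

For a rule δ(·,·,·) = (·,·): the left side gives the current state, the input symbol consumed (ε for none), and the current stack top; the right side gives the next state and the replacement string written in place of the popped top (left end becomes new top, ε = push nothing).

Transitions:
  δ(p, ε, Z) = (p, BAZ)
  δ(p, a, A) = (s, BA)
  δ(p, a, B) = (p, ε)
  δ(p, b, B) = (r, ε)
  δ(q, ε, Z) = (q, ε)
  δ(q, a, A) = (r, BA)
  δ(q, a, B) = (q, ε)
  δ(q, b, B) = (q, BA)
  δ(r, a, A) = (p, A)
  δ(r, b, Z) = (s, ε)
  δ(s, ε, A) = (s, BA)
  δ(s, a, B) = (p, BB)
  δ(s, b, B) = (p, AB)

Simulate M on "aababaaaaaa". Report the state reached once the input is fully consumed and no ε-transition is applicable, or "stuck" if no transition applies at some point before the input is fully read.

(p, aababaaaaaa, Z)
  ε-move, top Z: go to p, push BAZ → (p, aababaaaaaa, BAZ)
  read a, top B: go to p, push ε → (p, ababaaaaaa, AZ)
  read a, top A: go to s, push BA → (s, babaaaaaa, BAZ)
  read b, top B: go to p, push AB → (p, abaaaaaa, ABAZ)
  read a, top A: go to s, push BA → (s, baaaaaa, BABAZ)
  read b, top B: go to p, push AB → (p, aaaaaa, ABABAZ)
  read a, top A: go to s, push BA → (s, aaaaa, BABABAZ)
  read a, top B: go to p, push BB → (p, aaaa, BBABABAZ)
  read a, top B: go to p, push ε → (p, aaa, BABABAZ)
  read a, top B: go to p, push ε → (p, aa, ABABAZ)
  read a, top A: go to s, push BA → (s, a, BABABAZ)
  read a, top B: go to p, push BB → (p, ε, BBABABAZ)
All input consumed; M is in state p.

p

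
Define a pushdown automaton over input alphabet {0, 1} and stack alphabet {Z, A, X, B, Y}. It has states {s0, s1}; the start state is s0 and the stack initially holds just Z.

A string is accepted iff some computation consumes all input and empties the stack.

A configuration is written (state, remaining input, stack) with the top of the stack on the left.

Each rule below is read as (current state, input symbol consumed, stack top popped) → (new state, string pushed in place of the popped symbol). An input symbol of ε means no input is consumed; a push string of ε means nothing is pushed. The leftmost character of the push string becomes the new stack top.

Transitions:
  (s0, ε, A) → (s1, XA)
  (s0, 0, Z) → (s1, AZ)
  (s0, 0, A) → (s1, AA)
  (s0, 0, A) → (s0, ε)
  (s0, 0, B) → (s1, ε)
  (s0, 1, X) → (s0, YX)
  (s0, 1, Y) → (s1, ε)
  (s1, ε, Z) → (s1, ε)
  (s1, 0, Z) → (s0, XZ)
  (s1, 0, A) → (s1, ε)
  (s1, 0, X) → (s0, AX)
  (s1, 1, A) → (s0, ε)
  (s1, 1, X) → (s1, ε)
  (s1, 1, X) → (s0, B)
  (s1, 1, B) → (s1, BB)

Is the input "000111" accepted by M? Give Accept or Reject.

Accept

One accepting computation: (s0, 000111, Z) ⊢ (s1, 00111, AZ) ⊢ (s1, 0111, Z) ⊢ (s0, 111, XZ) ⊢ (s0, 11, YXZ) ⊢ (s1, 1, XZ) ⊢ (s1, ε, Z) ⊢ (s1, ε, ε)
All input consumed and the stack is empty.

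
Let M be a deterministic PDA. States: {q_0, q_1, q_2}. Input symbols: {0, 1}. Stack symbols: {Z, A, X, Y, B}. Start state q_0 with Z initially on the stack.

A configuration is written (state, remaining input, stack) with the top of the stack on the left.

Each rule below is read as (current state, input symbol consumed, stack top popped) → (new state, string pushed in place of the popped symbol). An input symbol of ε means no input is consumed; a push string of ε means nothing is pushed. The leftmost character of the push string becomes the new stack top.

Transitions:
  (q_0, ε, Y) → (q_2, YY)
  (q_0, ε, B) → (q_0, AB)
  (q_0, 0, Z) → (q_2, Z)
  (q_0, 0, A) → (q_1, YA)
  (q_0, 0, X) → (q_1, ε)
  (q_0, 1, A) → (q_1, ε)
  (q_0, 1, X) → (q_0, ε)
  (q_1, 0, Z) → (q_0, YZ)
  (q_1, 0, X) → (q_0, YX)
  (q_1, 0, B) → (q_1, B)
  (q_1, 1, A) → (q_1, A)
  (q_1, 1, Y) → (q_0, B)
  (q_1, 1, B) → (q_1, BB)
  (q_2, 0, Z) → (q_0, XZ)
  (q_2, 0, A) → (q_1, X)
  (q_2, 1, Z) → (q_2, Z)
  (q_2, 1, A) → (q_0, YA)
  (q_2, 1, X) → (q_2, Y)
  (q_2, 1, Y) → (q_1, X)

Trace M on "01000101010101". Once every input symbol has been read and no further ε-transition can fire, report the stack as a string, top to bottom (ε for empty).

(q_0, 01000101010101, Z)
  read 0, top Z: go to q_2, push Z → (q_2, 1000101010101, Z)
  read 1, top Z: go to q_2, push Z → (q_2, 000101010101, Z)
  read 0, top Z: go to q_0, push XZ → (q_0, 00101010101, XZ)
  read 0, top X: go to q_1, push ε → (q_1, 0101010101, Z)
  read 0, top Z: go to q_0, push YZ → (q_0, 101010101, YZ)
  ε-move, top Y: go to q_2, push YY → (q_2, 101010101, YYZ)
  read 1, top Y: go to q_1, push X → (q_1, 01010101, XYZ)
  read 0, top X: go to q_0, push YX → (q_0, 1010101, YXYZ)
  ε-move, top Y: go to q_2, push YY → (q_2, 1010101, YYXYZ)
  read 1, top Y: go to q_1, push X → (q_1, 010101, XYXYZ)
  read 0, top X: go to q_0, push YX → (q_0, 10101, YXYXYZ)
  ε-move, top Y: go to q_2, push YY → (q_2, 10101, YYXYXYZ)
  read 1, top Y: go to q_1, push X → (q_1, 0101, XYXYXYZ)
  read 0, top X: go to q_0, push YX → (q_0, 101, YXYXYXYZ)
  ε-move, top Y: go to q_2, push YY → (q_2, 101, YYXYXYXYZ)
  read 1, top Y: go to q_1, push X → (q_1, 01, XYXYXYXYZ)
  read 0, top X: go to q_0, push YX → (q_0, 1, YXYXYXYXYZ)
  ε-move, top Y: go to q_2, push YY → (q_2, 1, YYXYXYXYXYZ)
  read 1, top Y: go to q_1, push X → (q_1, ε, XYXYXYXYXYZ)
All input consumed in state q_1 with stack XYXYXYXYXYZ.

XYXYXYXYXYZ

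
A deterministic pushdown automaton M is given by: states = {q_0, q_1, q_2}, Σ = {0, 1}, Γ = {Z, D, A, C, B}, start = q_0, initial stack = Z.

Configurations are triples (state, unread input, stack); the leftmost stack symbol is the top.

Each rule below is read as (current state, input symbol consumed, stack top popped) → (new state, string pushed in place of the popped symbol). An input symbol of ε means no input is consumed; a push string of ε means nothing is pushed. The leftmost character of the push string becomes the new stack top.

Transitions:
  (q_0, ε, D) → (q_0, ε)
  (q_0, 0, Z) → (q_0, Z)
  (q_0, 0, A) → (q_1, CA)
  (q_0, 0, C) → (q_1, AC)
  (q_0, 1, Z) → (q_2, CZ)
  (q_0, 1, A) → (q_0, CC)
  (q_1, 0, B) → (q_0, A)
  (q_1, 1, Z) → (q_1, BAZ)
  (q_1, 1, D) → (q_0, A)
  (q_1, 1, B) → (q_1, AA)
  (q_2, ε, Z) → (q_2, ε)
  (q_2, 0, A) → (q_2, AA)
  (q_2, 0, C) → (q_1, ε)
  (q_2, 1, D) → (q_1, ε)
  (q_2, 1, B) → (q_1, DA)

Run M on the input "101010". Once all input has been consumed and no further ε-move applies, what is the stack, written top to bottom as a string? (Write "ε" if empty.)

ACCAZ

(q_0, 101010, Z)
  read 1, top Z: go to q_2, push CZ → (q_2, 01010, CZ)
  read 0, top C: go to q_1, push ε → (q_1, 1010, Z)
  read 1, top Z: go to q_1, push BAZ → (q_1, 010, BAZ)
  read 0, top B: go to q_0, push A → (q_0, 10, AAZ)
  read 1, top A: go to q_0, push CC → (q_0, 0, CCAZ)
  read 0, top C: go to q_1, push AC → (q_1, ε, ACCAZ)
All input consumed in state q_1 with stack ACCAZ.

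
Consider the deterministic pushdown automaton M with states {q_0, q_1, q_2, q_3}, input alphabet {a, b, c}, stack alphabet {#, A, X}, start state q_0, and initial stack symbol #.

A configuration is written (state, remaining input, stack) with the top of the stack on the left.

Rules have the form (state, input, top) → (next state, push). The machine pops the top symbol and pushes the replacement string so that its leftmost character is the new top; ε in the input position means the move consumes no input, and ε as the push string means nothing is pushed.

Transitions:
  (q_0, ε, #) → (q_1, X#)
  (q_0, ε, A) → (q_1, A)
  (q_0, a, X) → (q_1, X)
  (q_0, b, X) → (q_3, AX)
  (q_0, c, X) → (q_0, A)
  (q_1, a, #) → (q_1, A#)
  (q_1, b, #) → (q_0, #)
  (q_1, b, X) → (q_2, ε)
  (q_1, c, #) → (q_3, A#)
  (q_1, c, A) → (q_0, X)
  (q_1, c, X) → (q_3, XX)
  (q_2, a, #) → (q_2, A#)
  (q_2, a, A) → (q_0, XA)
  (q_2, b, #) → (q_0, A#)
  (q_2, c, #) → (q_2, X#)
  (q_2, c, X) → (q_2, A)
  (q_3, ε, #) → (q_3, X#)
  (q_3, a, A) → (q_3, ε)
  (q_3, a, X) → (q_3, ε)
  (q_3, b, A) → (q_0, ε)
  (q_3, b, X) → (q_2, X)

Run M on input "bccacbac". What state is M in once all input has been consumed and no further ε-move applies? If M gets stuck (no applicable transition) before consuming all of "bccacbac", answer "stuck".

(q_0, bccacbac, #)
  ε-move, top #: go to q_1, push X# → (q_1, bccacbac, X#)
  read b, top X: go to q_2, push ε → (q_2, ccacbac, #)
  read c, top #: go to q_2, push X# → (q_2, cacbac, X#)
  read c, top X: go to q_2, push A → (q_2, acbac, A#)
  read a, top A: go to q_0, push XA → (q_0, cbac, XA#)
  read c, top X: go to q_0, push A → (q_0, bac, AA#)
  ε-move, top A: go to q_1, push A → (q_1, bac, AA#)
No transition for (q_1, b, top A); M blocks with input bac remaining.

stuck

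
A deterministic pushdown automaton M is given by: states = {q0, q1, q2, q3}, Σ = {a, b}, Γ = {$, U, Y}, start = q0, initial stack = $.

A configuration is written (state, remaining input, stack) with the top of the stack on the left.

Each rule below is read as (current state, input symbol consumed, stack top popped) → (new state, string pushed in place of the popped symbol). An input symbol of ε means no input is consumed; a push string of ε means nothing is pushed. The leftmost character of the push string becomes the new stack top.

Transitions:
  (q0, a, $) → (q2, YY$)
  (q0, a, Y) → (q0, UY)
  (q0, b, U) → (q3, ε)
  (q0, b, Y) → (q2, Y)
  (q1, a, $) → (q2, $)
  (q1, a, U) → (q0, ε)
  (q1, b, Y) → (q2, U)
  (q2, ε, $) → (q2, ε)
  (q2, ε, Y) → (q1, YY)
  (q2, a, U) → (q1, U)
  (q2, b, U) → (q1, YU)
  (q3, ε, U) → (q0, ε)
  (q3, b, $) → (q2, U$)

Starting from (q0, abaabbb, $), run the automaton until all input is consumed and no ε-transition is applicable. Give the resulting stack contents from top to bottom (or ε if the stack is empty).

(q0, abaabbb, $)
  read a, top $: go to q2, push YY$ → (q2, baabbb, YY$)
  ε-move, top Y: go to q1, push YY → (q1, baabbb, YYY$)
  read b, top Y: go to q2, push U → (q2, aabbb, UYY$)
  read a, top U: go to q1, push U → (q1, abbb, UYY$)
  read a, top U: go to q0, push ε → (q0, bbb, YY$)
  read b, top Y: go to q2, push Y → (q2, bb, YY$)
  ε-move, top Y: go to q1, push YY → (q1, bb, YYY$)
  read b, top Y: go to q2, push U → (q2, b, UYY$)
  read b, top U: go to q1, push YU → (q1, ε, YUYY$)
All input consumed in state q1 with stack YUYY$.

YUYY$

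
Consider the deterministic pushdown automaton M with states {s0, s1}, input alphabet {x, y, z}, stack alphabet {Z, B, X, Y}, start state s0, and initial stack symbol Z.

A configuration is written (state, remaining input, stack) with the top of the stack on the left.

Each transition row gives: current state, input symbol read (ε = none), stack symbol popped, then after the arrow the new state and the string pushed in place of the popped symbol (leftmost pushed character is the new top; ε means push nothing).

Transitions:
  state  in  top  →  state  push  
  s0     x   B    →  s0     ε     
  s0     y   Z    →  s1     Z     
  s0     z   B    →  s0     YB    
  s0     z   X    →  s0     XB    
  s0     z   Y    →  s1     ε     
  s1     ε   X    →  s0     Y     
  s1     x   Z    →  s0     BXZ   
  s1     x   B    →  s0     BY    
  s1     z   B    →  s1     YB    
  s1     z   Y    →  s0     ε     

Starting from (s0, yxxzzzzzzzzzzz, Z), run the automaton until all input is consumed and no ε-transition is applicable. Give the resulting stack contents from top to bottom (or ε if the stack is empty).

(s0, yxxzzzzzzzzzzz, Z)
  read y, top Z: go to s1, push Z → (s1, xxzzzzzzzzzzz, Z)
  read x, top Z: go to s0, push BXZ → (s0, xzzzzzzzzzzz, BXZ)
  read x, top B: go to s0, push ε → (s0, zzzzzzzzzzz, XZ)
  read z, top X: go to s0, push XB → (s0, zzzzzzzzzz, XBZ)
  read z, top X: go to s0, push XB → (s0, zzzzzzzzz, XBBZ)
  read z, top X: go to s0, push XB → (s0, zzzzzzzz, XBBBZ)
  read z, top X: go to s0, push XB → (s0, zzzzzzz, XBBBBZ)
  read z, top X: go to s0, push XB → (s0, zzzzzz, XBBBBBZ)
  read z, top X: go to s0, push XB → (s0, zzzzz, XBBBBBBZ)
  read z, top X: go to s0, push XB → (s0, zzzz, XBBBBBBBZ)
  read z, top X: go to s0, push XB → (s0, zzz, XBBBBBBBBZ)
  read z, top X: go to s0, push XB → (s0, zz, XBBBBBBBBBZ)
  read z, top X: go to s0, push XB → (s0, z, XBBBBBBBBBBZ)
  read z, top X: go to s0, push XB → (s0, ε, XBBBBBBBBBBBZ)
All input consumed in state s0 with stack XBBBBBBBBBBBZ.

XBBBBBBBBBBBZ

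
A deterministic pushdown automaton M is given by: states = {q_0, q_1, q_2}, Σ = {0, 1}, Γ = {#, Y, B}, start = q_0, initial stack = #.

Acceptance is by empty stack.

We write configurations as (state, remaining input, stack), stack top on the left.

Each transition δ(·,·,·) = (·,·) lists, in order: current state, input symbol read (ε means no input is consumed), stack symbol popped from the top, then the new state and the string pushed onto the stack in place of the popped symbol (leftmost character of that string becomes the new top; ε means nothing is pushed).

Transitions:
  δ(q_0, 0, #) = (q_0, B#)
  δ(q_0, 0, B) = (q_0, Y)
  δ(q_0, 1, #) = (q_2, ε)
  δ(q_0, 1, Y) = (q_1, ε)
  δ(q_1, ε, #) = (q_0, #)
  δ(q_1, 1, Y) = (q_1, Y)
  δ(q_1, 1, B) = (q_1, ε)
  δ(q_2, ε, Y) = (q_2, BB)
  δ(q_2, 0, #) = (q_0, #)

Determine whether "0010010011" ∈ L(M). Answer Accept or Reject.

Accept

(q_0, 0010010011, #)
  read 0, top #: go to q_0, push B# → (q_0, 010010011, B#)
  read 0, top B: go to q_0, push Y → (q_0, 10010011, Y#)
  read 1, top Y: go to q_1, push ε → (q_1, 0010011, #)
  ε-move, top #: go to q_0, push # → (q_0, 0010011, #)
  read 0, top #: go to q_0, push B# → (q_0, 010011, B#)
  read 0, top B: go to q_0, push Y → (q_0, 10011, Y#)
  read 1, top Y: go to q_1, push ε → (q_1, 0011, #)
  ε-move, top #: go to q_0, push # → (q_0, 0011, #)
  read 0, top #: go to q_0, push B# → (q_0, 011, B#)
  read 0, top B: go to q_0, push Y → (q_0, 11, Y#)
  read 1, top Y: go to q_1, push ε → (q_1, 1, #)
  ε-move, top #: go to q_0, push # → (q_0, 1, #)
  read 1, top #: go to q_2, push ε → (q_2, ε, ε)
All input consumed and the stack is empty.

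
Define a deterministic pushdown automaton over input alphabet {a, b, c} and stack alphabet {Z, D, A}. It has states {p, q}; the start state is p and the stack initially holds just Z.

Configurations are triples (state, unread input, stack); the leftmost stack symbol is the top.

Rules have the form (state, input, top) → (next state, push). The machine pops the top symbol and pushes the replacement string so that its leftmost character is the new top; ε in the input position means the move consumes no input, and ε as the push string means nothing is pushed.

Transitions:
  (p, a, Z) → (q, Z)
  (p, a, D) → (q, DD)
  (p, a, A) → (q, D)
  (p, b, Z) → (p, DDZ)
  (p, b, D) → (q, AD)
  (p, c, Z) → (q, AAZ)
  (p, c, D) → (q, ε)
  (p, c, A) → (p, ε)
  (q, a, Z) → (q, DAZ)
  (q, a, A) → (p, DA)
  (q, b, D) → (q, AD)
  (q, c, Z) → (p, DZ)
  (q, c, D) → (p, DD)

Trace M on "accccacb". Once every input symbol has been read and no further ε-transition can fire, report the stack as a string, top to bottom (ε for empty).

(p, accccacb, Z) ⊢ (q, ccccacb, Z) ⊢ (p, cccacb, DZ) ⊢ (q, ccacb, Z) ⊢ (p, cacb, DZ) ⊢ (q, acb, Z) ⊢ (q, cb, DAZ) ⊢ (p, b, DDAZ) ⊢ (q, ε, ADDAZ)
All input consumed in state q with stack ADDAZ.

ADDAZ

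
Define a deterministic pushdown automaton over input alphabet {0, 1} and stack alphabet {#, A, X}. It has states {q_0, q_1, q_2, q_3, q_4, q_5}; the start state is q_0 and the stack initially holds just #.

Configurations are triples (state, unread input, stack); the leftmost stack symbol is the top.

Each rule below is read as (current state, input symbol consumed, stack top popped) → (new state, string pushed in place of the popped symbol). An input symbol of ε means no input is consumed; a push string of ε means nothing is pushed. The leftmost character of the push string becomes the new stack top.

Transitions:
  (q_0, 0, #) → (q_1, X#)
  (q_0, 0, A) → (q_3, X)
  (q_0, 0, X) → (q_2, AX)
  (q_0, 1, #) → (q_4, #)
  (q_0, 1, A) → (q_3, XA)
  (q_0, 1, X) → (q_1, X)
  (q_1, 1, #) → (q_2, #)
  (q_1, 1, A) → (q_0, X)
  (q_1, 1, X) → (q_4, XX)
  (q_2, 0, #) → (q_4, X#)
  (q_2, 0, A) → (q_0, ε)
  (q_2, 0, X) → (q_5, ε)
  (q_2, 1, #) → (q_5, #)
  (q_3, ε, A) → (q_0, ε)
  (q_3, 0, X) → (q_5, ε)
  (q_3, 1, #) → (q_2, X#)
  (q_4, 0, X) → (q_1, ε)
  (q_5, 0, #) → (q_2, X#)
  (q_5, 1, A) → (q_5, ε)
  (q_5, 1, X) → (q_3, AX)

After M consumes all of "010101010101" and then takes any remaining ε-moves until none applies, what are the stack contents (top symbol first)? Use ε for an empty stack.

XX#

(q_0, 010101010101, #)
  read 0, top #: go to q_1, push X# → (q_1, 10101010101, X#)
  read 1, top X: go to q_4, push XX → (q_4, 0101010101, XX#)
  read 0, top X: go to q_1, push ε → (q_1, 101010101, X#)
  read 1, top X: go to q_4, push XX → (q_4, 01010101, XX#)
  read 0, top X: go to q_1, push ε → (q_1, 1010101, X#)
  read 1, top X: go to q_4, push XX → (q_4, 010101, XX#)
  read 0, top X: go to q_1, push ε → (q_1, 10101, X#)
  read 1, top X: go to q_4, push XX → (q_4, 0101, XX#)
  read 0, top X: go to q_1, push ε → (q_1, 101, X#)
  read 1, top X: go to q_4, push XX → (q_4, 01, XX#)
  read 0, top X: go to q_1, push ε → (q_1, 1, X#)
  read 1, top X: go to q_4, push XX → (q_4, ε, XX#)
All input consumed in state q_4 with stack XX#.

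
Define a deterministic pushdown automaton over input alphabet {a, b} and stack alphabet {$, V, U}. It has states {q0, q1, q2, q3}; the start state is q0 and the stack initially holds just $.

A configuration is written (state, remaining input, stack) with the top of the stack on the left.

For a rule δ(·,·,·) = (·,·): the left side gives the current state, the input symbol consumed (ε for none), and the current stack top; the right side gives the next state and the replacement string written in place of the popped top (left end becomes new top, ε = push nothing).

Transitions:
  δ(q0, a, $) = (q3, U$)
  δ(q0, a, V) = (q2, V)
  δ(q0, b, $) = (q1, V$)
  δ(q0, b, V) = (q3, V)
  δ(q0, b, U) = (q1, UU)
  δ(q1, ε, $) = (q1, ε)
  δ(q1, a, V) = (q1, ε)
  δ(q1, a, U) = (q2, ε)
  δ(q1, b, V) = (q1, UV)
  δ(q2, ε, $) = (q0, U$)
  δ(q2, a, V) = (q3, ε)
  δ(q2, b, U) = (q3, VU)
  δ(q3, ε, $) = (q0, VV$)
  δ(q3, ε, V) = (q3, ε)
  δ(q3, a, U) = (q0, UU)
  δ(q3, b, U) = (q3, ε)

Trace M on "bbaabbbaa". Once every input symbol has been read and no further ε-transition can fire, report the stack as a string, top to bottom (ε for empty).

VV$

(q0, bbaabbbaa, $)
  read b, top $: go to q1, push V$ → (q1, baabbbaa, V$)
  read b, top V: go to q1, push UV → (q1, aabbbaa, UV$)
  read a, top U: go to q2, push ε → (q2, abbbaa, V$)
  read a, top V: go to q3, push ε → (q3, bbbaa, $)
  ε-move, top $: go to q0, push VV$ → (q0, bbbaa, VV$)
  read b, top V: go to q3, push V → (q3, bbaa, VV$)
  ε-move, top V: go to q3, push ε → (q3, bbaa, V$)
  ε-move, top V: go to q3, push ε → (q3, bbaa, $)
  ε-move, top $: go to q0, push VV$ → (q0, bbaa, VV$)
  read b, top V: go to q3, push V → (q3, baa, VV$)
  ε-move, top V: go to q3, push ε → (q3, baa, V$)
  ε-move, top V: go to q3, push ε → (q3, baa, $)
  ε-move, top $: go to q0, push VV$ → (q0, baa, VV$)
  read b, top V: go to q3, push V → (q3, aa, VV$)
  ε-move, top V: go to q3, push ε → (q3, aa, V$)
  ε-move, top V: go to q3, push ε → (q3, aa, $)
  ε-move, top $: go to q0, push VV$ → (q0, aa, VV$)
  read a, top V: go to q2, push V → (q2, a, VV$)
  read a, top V: go to q3, push ε → (q3, ε, V$)
  ε-move, top V: go to q3, push ε → (q3, ε, $)
  ε-move, top $: go to q0, push VV$ → (q0, ε, VV$)
All input consumed in state q0 with stack VV$.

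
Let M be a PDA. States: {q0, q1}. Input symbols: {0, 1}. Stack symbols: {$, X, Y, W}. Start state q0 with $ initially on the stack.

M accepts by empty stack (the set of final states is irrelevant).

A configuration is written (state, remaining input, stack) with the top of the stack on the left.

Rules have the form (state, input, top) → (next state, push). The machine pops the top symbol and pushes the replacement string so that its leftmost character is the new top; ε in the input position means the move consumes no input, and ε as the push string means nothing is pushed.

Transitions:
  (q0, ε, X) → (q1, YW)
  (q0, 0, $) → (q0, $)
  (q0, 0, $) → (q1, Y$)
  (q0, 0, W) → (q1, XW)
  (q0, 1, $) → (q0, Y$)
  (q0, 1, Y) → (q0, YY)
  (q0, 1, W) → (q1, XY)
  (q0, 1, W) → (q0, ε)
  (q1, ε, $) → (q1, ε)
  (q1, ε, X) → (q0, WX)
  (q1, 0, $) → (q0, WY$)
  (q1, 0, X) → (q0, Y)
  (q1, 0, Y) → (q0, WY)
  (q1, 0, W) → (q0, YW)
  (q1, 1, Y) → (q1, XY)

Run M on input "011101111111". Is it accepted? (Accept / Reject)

No computation consumes all input and empties the stack.

Reject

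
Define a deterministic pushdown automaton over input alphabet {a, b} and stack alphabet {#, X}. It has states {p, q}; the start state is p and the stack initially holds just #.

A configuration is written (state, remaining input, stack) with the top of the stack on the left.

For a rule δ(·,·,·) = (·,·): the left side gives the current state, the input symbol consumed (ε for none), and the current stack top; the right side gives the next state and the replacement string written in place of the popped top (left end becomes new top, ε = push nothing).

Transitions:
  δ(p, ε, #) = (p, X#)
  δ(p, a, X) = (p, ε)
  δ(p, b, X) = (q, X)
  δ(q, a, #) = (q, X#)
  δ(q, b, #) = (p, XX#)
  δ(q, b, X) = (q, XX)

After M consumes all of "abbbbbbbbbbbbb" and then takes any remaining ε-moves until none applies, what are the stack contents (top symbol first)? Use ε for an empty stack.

(p, abbbbbbbbbbbbb, #) ⊢ (p, abbbbbbbbbbbbb, X#) ⊢ (p, bbbbbbbbbbbbb, #) ⊢ (p, bbbbbbbbbbbbb, X#) ⊢ (q, bbbbbbbbbbbb, X#) ⊢ (q, bbbbbbbbbbb, XX#) ⊢ (q, bbbbbbbbbb, XXX#) ⊢ (q, bbbbbbbbb, XXXX#) ⊢ (q, bbbbbbbb, XXXXX#) ⊢ (q, bbbbbbb, XXXXXX#) ⊢ (q, bbbbbb, XXXXXXX#) ⊢ (q, bbbbb, XXXXXXXX#) ⊢ (q, bbbb, XXXXXXXXX#) ⊢ (q, bbb, XXXXXXXXXX#) ⊢ (q, bb, XXXXXXXXXXX#) ⊢ (q, b, XXXXXXXXXXXX#) ⊢ (q, ε, XXXXXXXXXXXXX#)
All input consumed in state q with stack XXXXXXXXXXXXX#.

XXXXXXXXXXXXX#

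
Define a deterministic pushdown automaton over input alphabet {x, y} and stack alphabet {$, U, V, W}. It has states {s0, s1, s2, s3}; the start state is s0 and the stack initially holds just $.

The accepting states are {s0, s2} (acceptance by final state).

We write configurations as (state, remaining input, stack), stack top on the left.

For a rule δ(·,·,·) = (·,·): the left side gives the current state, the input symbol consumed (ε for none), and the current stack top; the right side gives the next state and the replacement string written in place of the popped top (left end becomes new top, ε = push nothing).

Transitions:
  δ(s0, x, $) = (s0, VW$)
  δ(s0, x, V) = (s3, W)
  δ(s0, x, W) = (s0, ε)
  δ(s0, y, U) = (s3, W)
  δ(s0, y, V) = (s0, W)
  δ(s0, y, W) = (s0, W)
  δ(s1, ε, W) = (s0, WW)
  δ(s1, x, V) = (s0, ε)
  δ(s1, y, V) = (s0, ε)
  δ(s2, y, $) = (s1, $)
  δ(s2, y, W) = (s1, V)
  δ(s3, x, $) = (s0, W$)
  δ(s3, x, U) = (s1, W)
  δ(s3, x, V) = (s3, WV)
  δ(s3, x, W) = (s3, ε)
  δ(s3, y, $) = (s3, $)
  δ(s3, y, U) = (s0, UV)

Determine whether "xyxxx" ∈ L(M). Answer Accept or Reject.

Accept

(s0, xyxxx, $) ⊢ (s0, yxxx, VW$) ⊢ (s0, xxx, WW$) ⊢ (s0, xx, W$) ⊢ (s0, x, $) ⊢ (s0, ε, VW$)
All input consumed; state s0 ∈ F.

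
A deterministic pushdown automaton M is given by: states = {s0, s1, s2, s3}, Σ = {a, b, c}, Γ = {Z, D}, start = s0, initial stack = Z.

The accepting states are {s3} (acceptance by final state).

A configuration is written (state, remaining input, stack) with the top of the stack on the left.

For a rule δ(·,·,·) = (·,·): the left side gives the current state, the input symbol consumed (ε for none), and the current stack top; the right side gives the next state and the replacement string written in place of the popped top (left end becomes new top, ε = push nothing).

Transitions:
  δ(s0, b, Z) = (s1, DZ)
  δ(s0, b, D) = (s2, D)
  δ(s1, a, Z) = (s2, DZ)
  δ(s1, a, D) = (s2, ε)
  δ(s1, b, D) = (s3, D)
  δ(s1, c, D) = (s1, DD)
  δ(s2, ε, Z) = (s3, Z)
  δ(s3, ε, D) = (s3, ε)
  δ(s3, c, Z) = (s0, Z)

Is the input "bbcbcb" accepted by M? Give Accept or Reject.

(s0, bbcbcb, Z)
  read b, top Z: go to s1, push DZ → (s1, bcbcb, DZ)
  read b, top D: go to s3, push D → (s3, cbcb, DZ)
  ε-move, top D: go to s3, push ε → (s3, cbcb, Z)
  read c, top Z: go to s0, push Z → (s0, bcb, Z)
  read b, top Z: go to s1, push DZ → (s1, cb, DZ)
  read c, top D: go to s1, push DD → (s1, b, DDZ)
  read b, top D: go to s3, push D → (s3, ε, DDZ)
All input consumed; state s3 ∈ F.

Accept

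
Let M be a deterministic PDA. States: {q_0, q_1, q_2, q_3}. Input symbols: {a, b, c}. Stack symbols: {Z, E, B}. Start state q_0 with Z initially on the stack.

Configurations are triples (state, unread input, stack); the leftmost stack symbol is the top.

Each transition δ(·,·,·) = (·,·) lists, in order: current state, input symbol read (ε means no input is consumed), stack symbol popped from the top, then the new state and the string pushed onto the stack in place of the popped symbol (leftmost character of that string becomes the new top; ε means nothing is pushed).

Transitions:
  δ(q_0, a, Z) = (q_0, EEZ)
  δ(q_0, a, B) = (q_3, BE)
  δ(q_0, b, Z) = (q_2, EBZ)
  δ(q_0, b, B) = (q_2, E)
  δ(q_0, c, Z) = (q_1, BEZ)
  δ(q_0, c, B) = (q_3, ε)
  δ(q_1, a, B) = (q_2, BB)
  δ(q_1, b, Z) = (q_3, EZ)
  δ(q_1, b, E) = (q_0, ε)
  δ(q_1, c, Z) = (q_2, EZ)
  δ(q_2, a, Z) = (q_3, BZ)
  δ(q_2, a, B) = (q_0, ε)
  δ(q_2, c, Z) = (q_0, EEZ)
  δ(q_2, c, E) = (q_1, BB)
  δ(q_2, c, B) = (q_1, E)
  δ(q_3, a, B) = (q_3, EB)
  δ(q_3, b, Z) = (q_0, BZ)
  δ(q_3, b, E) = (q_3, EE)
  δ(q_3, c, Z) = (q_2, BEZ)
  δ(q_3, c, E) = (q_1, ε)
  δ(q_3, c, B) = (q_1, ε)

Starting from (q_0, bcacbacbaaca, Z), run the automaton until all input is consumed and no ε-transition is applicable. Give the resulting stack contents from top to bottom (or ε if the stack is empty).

(q_0, bcacbacbaaca, Z)
  read b, top Z: go to q_2, push EBZ → (q_2, cacbacbaaca, EBZ)
  read c, top E: go to q_1, push BB → (q_1, acbacbaaca, BBBZ)
  read a, top B: go to q_2, push BB → (q_2, cbacbaaca, BBBBZ)
  read c, top B: go to q_1, push E → (q_1, bacbaaca, EBBBZ)
  read b, top E: go to q_0, push ε → (q_0, acbaaca, BBBZ)
  read a, top B: go to q_3, push BE → (q_3, cbaaca, BEBBZ)
  read c, top B: go to q_1, push ε → (q_1, baaca, EBBZ)
  read b, top E: go to q_0, push ε → (q_0, aaca, BBZ)
  read a, top B: go to q_3, push BE → (q_3, aca, BEBZ)
  read a, top B: go to q_3, push EB → (q_3, ca, EBEBZ)
  read c, top E: go to q_1, push ε → (q_1, a, BEBZ)
  read a, top B: go to q_2, push BB → (q_2, ε, BBEBZ)
All input consumed in state q_2 with stack BBEBZ.

BBEBZ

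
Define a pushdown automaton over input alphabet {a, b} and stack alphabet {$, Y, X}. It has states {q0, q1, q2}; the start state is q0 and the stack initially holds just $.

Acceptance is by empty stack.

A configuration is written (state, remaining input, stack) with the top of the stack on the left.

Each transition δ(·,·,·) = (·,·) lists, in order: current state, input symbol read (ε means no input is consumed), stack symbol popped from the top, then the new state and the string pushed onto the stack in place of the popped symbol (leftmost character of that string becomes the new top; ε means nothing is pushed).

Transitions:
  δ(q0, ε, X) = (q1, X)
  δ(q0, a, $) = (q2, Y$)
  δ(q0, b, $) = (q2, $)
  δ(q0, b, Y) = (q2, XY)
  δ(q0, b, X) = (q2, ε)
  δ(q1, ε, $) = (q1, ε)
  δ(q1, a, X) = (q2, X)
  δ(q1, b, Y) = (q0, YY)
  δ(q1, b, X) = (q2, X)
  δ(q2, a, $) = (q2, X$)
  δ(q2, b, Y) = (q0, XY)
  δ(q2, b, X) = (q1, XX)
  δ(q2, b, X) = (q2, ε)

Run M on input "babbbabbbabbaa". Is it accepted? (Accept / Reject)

Reject

No computation consumes all input and empties the stack.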